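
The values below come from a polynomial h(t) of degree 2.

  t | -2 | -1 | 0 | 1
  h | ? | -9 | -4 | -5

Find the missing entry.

The 3 known values determine h uniquely (degree ≤ 2).
L_0(-2) = (-2)·(-3)/[(-1)·(-2)] = 3
L_1(-2) = (-1)·(-3)/[(1)·(-1)] = -3
L_2(-2) = (-1)·(-2)/[(2)·(1)] = 1
Sum: (-9)·(3) + (-4)·(-3) + (-5)·(1) = -20

-20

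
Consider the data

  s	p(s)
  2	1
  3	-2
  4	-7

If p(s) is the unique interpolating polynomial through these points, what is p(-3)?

-14

L_0(-3) = (-6)·(-7)/[(-1)·(-2)] = 21
L_1(-3) = (-5)·(-7)/[(1)·(-1)] = -35
L_2(-3) = (-5)·(-6)/[(2)·(1)] = 15
Sum: 1·(21) + (-2)·(-35) + (-7)·(15) = -14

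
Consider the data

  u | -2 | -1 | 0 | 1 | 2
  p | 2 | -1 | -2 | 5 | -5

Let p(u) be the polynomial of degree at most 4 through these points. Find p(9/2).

-70165/128

Using Newton's divided-difference form:
p[-2,-1] = (-1 - 2) / (-1 - (-2)) = -3
p[-1,0] = (-2 - (-1)) / (0 - (-1)) = -1
p[0,1] = (5 - (-2)) / (1 - 0) = 7
p[1,2] = (-5 - 5) / (2 - 1) = -10
p[-2,-1,0] = (-1 - (-3)) / (0 - (-2)) = 1
p[-1,0,1] = (7 - (-1)) / (1 - (-1)) = 4
p[0,1,2] = (-10 - 7) / (2 - 0) = -17/2
p[-2,-1,0,1] = (4 - 1) / (1 - (-2)) = 1
p[-1,0,1,2] = (-17/2 - 4) / (2 - (-1)) = -25/6
p[-2,-1,0,1,2] = (-25/6 - 1) / (2 - (-2)) = -31/24
p(9/2) = 2 + (-3)·(13/2) + 1·(13/2)·(11/2) + 1·(13/2)·(11/2)·(9/2) + (-31/24)·(13/2)·(11/2)·(9/2)·(7/2) = -70165/128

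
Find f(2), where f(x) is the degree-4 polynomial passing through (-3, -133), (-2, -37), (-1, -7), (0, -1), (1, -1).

Using Newton's divided-difference form:
f[-3,-2] = (-37 - (-133)) / (-2 - (-3)) = 96
f[-2,-1] = (-7 - (-37)) / (-1 - (-2)) = 30
f[-1,0] = (-1 - (-7)) / (0 - (-1)) = 6
f[0,1] = (-1 - (-1)) / (1 - 0) = 0
f[-3,-2,-1] = (30 - 96) / (-1 - (-3)) = -33
f[-2,-1,0] = (6 - 30) / (0 - (-2)) = -12
f[-1,0,1] = (0 - 6) / (1 - (-1)) = -3
f[-3,-2,-1,0] = (-12 - (-33)) / (0 - (-3)) = 7
f[-2,-1,0,1] = (-3 - (-12)) / (1 - (-2)) = 3
f[-3,-2,-1,0,1] = (3 - 7) / (1 - (-3)) = -1
f(2) = -133 + 96·(5) + (-33)·(5)·(4) + 7·(5)·(4)·(3) + (-1)·(5)·(4)·(3)·(2) = -13

-13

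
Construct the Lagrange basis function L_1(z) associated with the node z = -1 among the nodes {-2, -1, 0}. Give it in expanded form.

L_1(z) = -z^2 - 2z

L_1(z) = (z + 2)z / [(1)·(-1)]
       = (z^2 + 2z) / (-1)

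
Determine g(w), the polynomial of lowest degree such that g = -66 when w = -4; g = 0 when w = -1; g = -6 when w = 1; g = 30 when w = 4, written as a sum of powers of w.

Build the Lagrange basis polynomials:
L_0(w) = (w + 1)(w - 1)(w - 4) / [-120] = -(1/120)w^3 + (1/30)w^2 + (1/120)w - 1/30
L_1(w) = (w + 4)(w - 1)(w - 4) / [30] = (1/30)w^3 - (1/30)w^2 - (8/15)w + 8/15
L_2(w) = (w + 4)(w + 1)(w - 4) / [-30] = -(1/30)w^3 - (1/30)w^2 + (8/15)w + 8/15
L_3(w) = (w + 4)(w + 1)(w - 1) / [120] = (1/120)w^3 + (1/30)w^2 - (1/120)w - 1/30
g(w) = (-66)·L_0 + 0·L_1 + (-6)·L_2 + 30·L_3
  (-66)·L_0(w) = (11/20)w^3 - (11/5)w^2 - (11/20)w + 11/5
  0·L_1(w) = 0
  (-6)·L_2(w) = (1/5)w^3 + (1/5)w^2 - (16/5)w - 16/5
  30·L_3(w) = (1/4)w^3 + w^2 - (1/4)w - 1
Adding term by term: w^3 - w^2 - 4w - 2

g(w) = w^3 - w^2 - 4w - 2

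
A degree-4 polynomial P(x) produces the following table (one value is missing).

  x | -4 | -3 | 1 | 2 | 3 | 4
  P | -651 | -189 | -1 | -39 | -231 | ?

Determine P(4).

-763

The 5 known values determine P uniquely (degree ≤ 4).
L_0(4) = (7)·(3)·(2)·(1)/[(-1)·(-5)·(-6)·(-7)] = 1/5
L_1(4) = (8)·(3)·(2)·(1)/[(1)·(-4)·(-5)·(-6)] = -2/5
L_2(4) = (8)·(7)·(2)·(1)/[(5)·(4)·(-1)·(-2)] = 14/5
L_3(4) = (8)·(7)·(3)·(1)/[(6)·(5)·(1)·(-1)] = -28/5
L_4(4) = (8)·(7)·(3)·(2)/[(7)·(6)·(2)·(1)] = 4
Sum: (-651)·(1/5) + (-189)·(-2/5) + (-1)·(14/5) + (-39)·(-28/5) + (-231)·(4) = -763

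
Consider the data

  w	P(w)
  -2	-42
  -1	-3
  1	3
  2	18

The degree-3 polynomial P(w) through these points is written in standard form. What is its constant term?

4

Build the Lagrange basis polynomials:
L_0(w) = (w + 1)(w - 1)(w - 2) / [-12] = -(1/12)w^3 + (1/6)w^2 + (1/12)w - 1/6
L_1(w) = (w + 2)(w - 1)(w - 2) / [6] = (1/6)w^3 - (1/6)w^2 - (2/3)w + 2/3
L_2(w) = (w + 2)(w + 1)(w - 2) / [-6] = -(1/6)w^3 - (1/6)w^2 + (2/3)w + 2/3
L_3(w) = (w + 2)(w + 1)(w - 1) / [12] = (1/12)w^3 + (1/6)w^2 - (1/12)w - 1/6
P(w) = (-42)·L_0 + (-3)·L_1 + 3·L_2 + 18·L_3
Only the constant term is needed; take it from each L_i and combine:
(-42)·(-1/6) + (-3)·(2/3) + 3·(2/3) + 18·(-1/6) = 4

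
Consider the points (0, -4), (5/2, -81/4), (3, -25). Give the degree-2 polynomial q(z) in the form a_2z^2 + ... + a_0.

q(z) = -z^2 - 4z - 4

Build the Lagrange basis polynomials:
L_0(z) = (z - 5/2)(z - 3) / [15/2] = (2/15)z^2 - (11/15)z + 1
L_1(z) = z(z - 3) / [-5/4] = -(4/5)z^2 + (12/5)z
L_2(z) = z(z - 5/2) / [3/2] = (2/3)z^2 - (5/3)z
q(z) = (-4)·L_0 + (-81/4)·L_1 + (-25)·L_2
  (-4)·L_0(z) = -(8/15)z^2 + (44/15)z - 4
  (-81/4)·L_1(z) = (81/5)z^2 - (243/5)z
  (-25)·L_2(z) = -(50/3)z^2 + (125/3)z
Adding term by term: -z^2 - 4z - 4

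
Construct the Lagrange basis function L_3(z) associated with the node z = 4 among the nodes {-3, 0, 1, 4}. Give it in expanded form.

L_3(z) = (1/84)z^3 + (1/42)z^2 - (1/28)z

L_3(z) = (z + 3)z(z - 1) / [(7)·(4)·(3)]
       = (z^3 + 2z^2 - 3z) / (84)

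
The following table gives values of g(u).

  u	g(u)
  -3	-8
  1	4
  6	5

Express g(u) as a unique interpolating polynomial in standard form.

g(u) = -(14/45)u^2 + (107/45)u + 29/15

L_0(u) = (u - 1)(u - 6) / [36] = (1/36)u^2 - (7/36)u + 1/6
L_1(u) = (u + 3)(u - 6) / [-20] = -(1/20)u^2 + (3/20)u + 9/10
L_2(u) = (u + 3)(u - 1) / [45] = (1/45)u^2 + (2/45)u - 1/15
g(u) = (-8)·L_0 + 4·L_1 + 5·L_2
  (-8)·L_0(u) = -(2/9)u^2 + (14/9)u - 4/3
  4·L_1(u) = -(1/5)u^2 + (3/5)u + 18/5
  5·L_2(u) = (1/9)u^2 + (2/9)u - 1/3
Adding term by term: -(14/45)u^2 + (107/45)u + 29/15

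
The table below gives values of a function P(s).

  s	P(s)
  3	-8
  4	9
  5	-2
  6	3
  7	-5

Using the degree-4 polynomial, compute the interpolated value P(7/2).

1229/128

Evaluate each Lagrange basis at s = 7/2:
L_0(7/2) = (-1/2)·(-3/2)·(-5/2)·(-7/2)/[(-1)·(-2)·(-3)·(-4)] = 35/128
L_1(7/2) = (1/2)·(-3/2)·(-5/2)·(-7/2)/[(1)·(-1)·(-2)·(-3)] = 35/32
L_2(7/2) = (1/2)·(-1/2)·(-5/2)·(-7/2)/[(2)·(1)·(-1)·(-2)] = -35/64
L_3(7/2) = (1/2)·(-1/2)·(-3/2)·(-7/2)/[(3)·(2)·(1)·(-1)] = 7/32
L_4(7/2) = (1/2)·(-1/2)·(-3/2)·(-5/2)/[(4)·(3)·(2)·(1)] = -5/128
Sum: (-8)·(35/128) + 9·(35/32) + (-2)·(-35/64) + 3·(7/32) + (-5)·(-5/128) = 1229/128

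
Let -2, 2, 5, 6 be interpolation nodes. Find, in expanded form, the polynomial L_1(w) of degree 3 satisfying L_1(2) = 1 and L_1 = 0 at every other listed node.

L_1(w) = (1/48)w^3 - (3/16)w^2 + (1/6)w + 5/4

L_1(w) = (w + 2)(w - 5)(w - 6) / [(4)·(-3)·(-4)]
       = (w^3 - 9w^2 + 8w + 60) / (48)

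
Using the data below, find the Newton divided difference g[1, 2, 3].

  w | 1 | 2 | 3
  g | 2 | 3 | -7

-11/2

g[1,2] = (3 - 2) / (2 - 1) = 1
g[2,3] = (-7 - 3) / (3 - 2) = -10
g[1,2,3] = (-10 - 1) / (3 - 1) = -11/2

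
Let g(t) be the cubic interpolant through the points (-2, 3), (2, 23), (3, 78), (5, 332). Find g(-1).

Evaluate each Lagrange basis at t = -1:
L_0(-1) = (-3)·(-4)·(-6)/[(-4)·(-5)·(-7)] = 18/35
L_1(-1) = (1)·(-4)·(-6)/[(4)·(-1)·(-3)] = 2
L_2(-1) = (1)·(-3)·(-6)/[(5)·(1)·(-2)] = -9/5
L_3(-1) = (1)·(-3)·(-4)/[(7)·(3)·(2)] = 2/7
Sum: 3·(18/35) + 23·(2) + 78·(-9/5) + 332·(2/7) = 2

2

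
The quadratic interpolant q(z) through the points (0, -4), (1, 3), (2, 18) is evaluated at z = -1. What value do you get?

Evaluate each Lagrange basis at z = -1:
L_0(-1) = (-2)·(-3)/[(-1)·(-2)] = 3
L_1(-1) = (-1)·(-3)/[(1)·(-1)] = -3
L_2(-1) = (-1)·(-2)/[(2)·(1)] = 1
Sum: (-4)·(3) + 3·(-3) + 18·(1) = -3

-3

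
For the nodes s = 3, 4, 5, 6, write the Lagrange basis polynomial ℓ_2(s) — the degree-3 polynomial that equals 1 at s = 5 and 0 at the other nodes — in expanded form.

ℓ_2(s) = (s - 3)(s - 4)(s - 6) / [(2)·(1)·(-1)]
       = (s^3 - 13s^2 + 54s - 72) / (-2)

ℓ_2(s) = -(1/2)s^3 + (13/2)s^2 - 27s + 36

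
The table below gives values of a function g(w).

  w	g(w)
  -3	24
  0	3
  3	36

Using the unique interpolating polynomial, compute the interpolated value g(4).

59

Using Newton's divided-difference form:
g[-3,0] = (3 - 24) / (0 - (-3)) = -7
g[0,3] = (36 - 3) / (3 - 0) = 11
g[-3,0,3] = (11 - (-7)) / (3 - (-3)) = 3
g(4) = 24 + (-7)·(7) + 3·(7)·(4) = 59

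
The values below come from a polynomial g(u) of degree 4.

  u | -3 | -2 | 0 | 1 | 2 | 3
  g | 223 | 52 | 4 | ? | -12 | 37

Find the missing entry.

-5

The 5 known values determine g uniquely (degree ≤ 4).
Evaluate each Lagrange basis at u = 1:
L_0(1) = (3)·(1)·(-1)·(-2)/[(-1)·(-3)·(-5)·(-6)] = 1/15
L_1(1) = (4)·(1)·(-1)·(-2)/[(1)·(-2)·(-4)·(-5)] = -1/5
L_2(1) = (4)·(3)·(-1)·(-2)/[(3)·(2)·(-2)·(-3)] = 2/3
L_3(1) = (4)·(3)·(1)·(-2)/[(5)·(4)·(2)·(-1)] = 3/5
L_4(1) = (4)·(3)·(1)·(-1)/[(6)·(5)·(3)·(1)] = -2/15
Sum: 223·(1/15) + 52·(-1/5) + 4·(2/3) + (-12)·(3/5) + 37·(-2/15) = -5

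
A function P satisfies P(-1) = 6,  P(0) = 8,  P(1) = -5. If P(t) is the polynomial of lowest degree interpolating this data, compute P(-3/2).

Evaluate each Lagrange basis at t = -3/2:
L_0(-3/2) = (-3/2)·(-5/2)/[(-1)·(-2)] = 15/8
L_1(-3/2) = (-1/2)·(-5/2)/[(1)·(-1)] = -5/4
L_2(-3/2) = (-1/2)·(-3/2)/[(2)·(1)] = 3/8
Sum: 6·(15/8) + 8·(-5/4) + (-5)·(3/8) = -5/8

-5/8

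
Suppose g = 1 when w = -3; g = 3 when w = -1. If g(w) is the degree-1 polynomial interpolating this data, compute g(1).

L_0(1) = (2)/[(-2)] = -1
L_1(1) = (4)/[(2)] = 2
Sum: 1·(-1) + 3·(2) = 5

5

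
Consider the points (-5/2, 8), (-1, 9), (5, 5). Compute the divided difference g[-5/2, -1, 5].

-8/45

g[-5/2,-1] = (9 - 8) / (-1 - (-5/2)) = 2/3
g[-1,5] = (5 - 9) / (5 - (-1)) = -2/3
g[-5/2,-1,5] = (-2/3 - 2/3) / (5 - (-5/2)) = -8/45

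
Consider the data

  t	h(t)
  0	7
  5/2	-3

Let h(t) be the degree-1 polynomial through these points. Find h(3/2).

1

Evaluate each Lagrange basis at t = 3/2:
L_0(3/2) = (-1)/[(-5/2)] = 2/5
L_1(3/2) = (3/2)/[(5/2)] = 3/5
Sum: 7·(2/5) + (-3)·(3/5) = 1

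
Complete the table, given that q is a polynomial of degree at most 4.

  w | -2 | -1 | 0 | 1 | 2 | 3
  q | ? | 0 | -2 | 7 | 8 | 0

The 5 known values determine q uniquely (degree ≤ 4).
Evaluate each Lagrange basis at w = -2:
L_0(-2) = (-2)·(-3)·(-4)·(-5)/[(-1)·(-2)·(-3)·(-4)] = 5
L_1(-2) = (-1)·(-3)·(-4)·(-5)/[(1)·(-1)·(-2)·(-3)] = -10
L_2(-2) = (-1)·(-2)·(-4)·(-5)/[(2)·(1)·(-1)·(-2)] = 10
L_3(-2) = (-1)·(-2)·(-3)·(-5)/[(3)·(2)·(1)·(-1)] = -5
L_4(-2) = (-1)·(-2)·(-3)·(-4)/[(4)·(3)·(2)·(1)] = 1
Sum: 0 + (-2)·(-10) + 7·(10) + 8·(-5) + 0 = 50

50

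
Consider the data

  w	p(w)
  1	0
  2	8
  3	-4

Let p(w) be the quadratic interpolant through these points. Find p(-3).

-232

L_0(-3) = (-5)·(-6)/[(-1)·(-2)] = 15
L_1(-3) = (-4)·(-6)/[(1)·(-1)] = -24
L_2(-3) = (-4)·(-5)/[(2)·(1)] = 10
Sum: 0 + 8·(-24) + (-4)·(10) = -232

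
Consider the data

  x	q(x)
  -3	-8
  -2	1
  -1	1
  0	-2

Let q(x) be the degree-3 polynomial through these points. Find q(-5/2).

-2

L_0(-5/2) = (-1/2)·(-3/2)·(-5/2)/[(-1)·(-2)·(-3)] = 5/16
L_1(-5/2) = (1/2)·(-3/2)·(-5/2)/[(1)·(-1)·(-2)] = 15/16
L_2(-5/2) = (1/2)·(-1/2)·(-5/2)/[(2)·(1)·(-1)] = -5/16
L_3(-5/2) = (1/2)·(-1/2)·(-3/2)/[(3)·(2)·(1)] = 1/16
Sum: (-8)·(5/16) + 1·(15/16) + 1·(-5/16) + (-2)·(1/16) = -2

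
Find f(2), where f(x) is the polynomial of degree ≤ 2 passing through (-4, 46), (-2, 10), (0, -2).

10

Evaluate each Lagrange basis at x = 2:
L_0(2) = (4)·(2)/[(-2)·(-4)] = 1
L_1(2) = (6)·(2)/[(2)·(-2)] = -3
L_2(2) = (6)·(4)/[(4)·(2)] = 3
Sum: 46·(1) + 10·(-3) + (-2)·(3) = 10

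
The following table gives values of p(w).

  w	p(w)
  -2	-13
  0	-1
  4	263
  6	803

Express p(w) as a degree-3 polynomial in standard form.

Build the Lagrange basis polynomials:
L_0(w) = w(w - 4)(w - 6) / [-96] = -(1/96)w^3 + (5/48)w^2 - (1/4)w
L_1(w) = (w + 2)(w - 4)(w - 6) / [48] = (1/48)w^3 - (1/6)w^2 + (1/12)w + 1
L_2(w) = (w + 2)w(w - 6) / [-48] = -(1/48)w^3 + (1/12)w^2 + (1/4)w
L_3(w) = (w + 2)w(w - 4) / [96] = (1/96)w^3 - (1/48)w^2 - (1/12)w
p(w) = (-13)·L_0 + (-1)·L_1 + 263·L_2 + 803·L_3
  (-13)·L_0(w) = (13/96)w^3 - (65/48)w^2 + (13/4)w
  (-1)·L_1(w) = -(1/48)w^3 + (1/6)w^2 - (1/12)w - 1
  263·L_2(w) = -(263/48)w^3 + (263/12)w^2 + (263/4)w
  803·L_3(w) = (803/96)w^3 - (803/48)w^2 - (803/12)w
Adding term by term: 3w^3 + 4w^2 + 2w - 1

p(w) = 3w^3 + 4w^2 + 2w - 1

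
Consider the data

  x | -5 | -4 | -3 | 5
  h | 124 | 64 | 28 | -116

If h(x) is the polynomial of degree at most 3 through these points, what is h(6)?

-206

L_0(6) = (10)·(9)·(1)/[(-1)·(-2)·(-10)] = -9/2
L_1(6) = (11)·(9)·(1)/[(1)·(-1)·(-9)] = 11
L_2(6) = (11)·(10)·(1)/[(2)·(1)·(-8)] = -55/8
L_3(6) = (11)·(10)·(9)/[(10)·(9)·(8)] = 11/8
Sum: 124·(-9/2) + 64·(11) + 28·(-55/8) + (-116)·(11/8) = -206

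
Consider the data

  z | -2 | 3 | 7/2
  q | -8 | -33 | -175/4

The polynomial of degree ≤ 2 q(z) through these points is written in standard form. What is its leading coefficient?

-3

L_0(z) = (z - 3)(z - 7/2) / [55/2] = (2/55)z^2 - (13/55)z + 21/55
L_1(z) = (z + 2)(z - 7/2) / [-5/2] = -(2/5)z^2 + (3/5)z + 14/5
L_2(z) = (z + 2)(z - 3) / [11/4] = (4/11)z^2 - (4/11)z - 24/11
q(z) = (-8)·L_0 + (-33)·L_1 + (-175/4)·L_2
Only the coefficient of z^2 is needed; take it from each L_i and combine:
(-8)·(2/55) + (-33)·(-2/5) + (-175/4)·(4/11) = -3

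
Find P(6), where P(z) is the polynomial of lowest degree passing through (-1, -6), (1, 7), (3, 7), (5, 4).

9/2

Evaluate each Lagrange basis at z = 6:
L_0(6) = (5)·(3)·(1)/[(-2)·(-4)·(-6)] = -5/16
L_1(6) = (7)·(3)·(1)/[(2)·(-2)·(-4)] = 21/16
L_2(6) = (7)·(5)·(1)/[(4)·(2)·(-2)] = -35/16
L_3(6) = (7)·(5)·(3)/[(6)·(4)·(2)] = 35/16
Sum: (-6)·(-5/16) + 7·(21/16) + 7·(-35/16) + 4·(35/16) = 9/2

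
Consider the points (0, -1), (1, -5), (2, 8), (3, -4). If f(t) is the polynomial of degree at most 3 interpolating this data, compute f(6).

-610

Evaluate each Lagrange basis at t = 6:
L_0(6) = (5)·(4)·(3)/[(-1)·(-2)·(-3)] = -10
L_1(6) = (6)·(4)·(3)/[(1)·(-1)·(-2)] = 36
L_2(6) = (6)·(5)·(3)/[(2)·(1)·(-1)] = -45
L_3(6) = (6)·(5)·(4)/[(3)·(2)·(1)] = 20
Sum: (-1)·(-10) + (-5)·(36) + 8·(-45) + (-4)·(20) = -610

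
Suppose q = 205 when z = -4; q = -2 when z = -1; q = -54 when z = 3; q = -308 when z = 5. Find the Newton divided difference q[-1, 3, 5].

-19

q[-1,3] = (-54 - (-2)) / (3 - (-1)) = -13
q[3,5] = (-308 - (-54)) / (5 - 3) = -127
q[-1,3,5] = (-127 - (-13)) / (5 - (-1)) = -19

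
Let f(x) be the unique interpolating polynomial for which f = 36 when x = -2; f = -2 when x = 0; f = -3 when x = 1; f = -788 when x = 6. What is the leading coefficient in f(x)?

-4

Build the Lagrange basis polynomials:
L_0(x) = x(x - 1)(x - 6) / [-48] = -(1/48)x^3 + (7/48)x^2 - (1/8)x
L_1(x) = (x + 2)(x - 1)(x - 6) / [12] = (1/12)x^3 - (5/12)x^2 - (2/3)x + 1
L_2(x) = (x + 2)x(x - 6) / [-15] = -(1/15)x^3 + (4/15)x^2 + (4/5)x
L_3(x) = (x + 2)x(x - 1) / [240] = (1/240)x^3 + (1/240)x^2 - (1/120)x
f(x) = 36·L_0 + (-2)·L_1 + (-3)·L_2 + (-788)·L_3
Only the coefficient of x^3 is needed; take it from each L_i and combine:
36·(-1/48) + (-2)·(1/12) + (-3)·(-1/15) + (-788)·(1/240) = -4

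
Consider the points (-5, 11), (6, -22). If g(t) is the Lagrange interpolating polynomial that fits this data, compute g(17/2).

Evaluate each Lagrange basis at t = 17/2:
L_0(17/2) = (5/2)/[(-11)] = -5/22
L_1(17/2) = (27/2)/[(11)] = 27/22
Sum: 11·(-5/22) + (-22)·(27/22) = -59/2

-59/2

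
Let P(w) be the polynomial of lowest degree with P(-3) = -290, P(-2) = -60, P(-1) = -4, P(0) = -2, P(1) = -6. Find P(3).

-200

L_0(3) = (5)·(4)·(3)·(2)/[(-1)·(-2)·(-3)·(-4)] = 5
L_1(3) = (6)·(4)·(3)·(2)/[(1)·(-1)·(-2)·(-3)] = -24
L_2(3) = (6)·(5)·(3)·(2)/[(2)·(1)·(-1)·(-2)] = 45
L_3(3) = (6)·(5)·(4)·(2)/[(3)·(2)·(1)·(-1)] = -40
L_4(3) = (6)·(5)·(4)·(3)/[(4)·(3)·(2)·(1)] = 15
Sum: (-290)·(5) + (-60)·(-24) + (-4)·(45) + (-2)·(-40) + (-6)·(15) = -200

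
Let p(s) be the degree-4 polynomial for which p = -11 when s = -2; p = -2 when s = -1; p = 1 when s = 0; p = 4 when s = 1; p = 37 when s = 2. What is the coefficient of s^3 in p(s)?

3

Build the Lagrange basis polynomials:
L_0(s) = (s + 1)s(s - 1)(s - 2) / [24] = (1/24)s^4 - (1/12)s^3 - (1/24)s^2 + (1/12)s
L_1(s) = (s + 2)s(s - 1)(s - 2) / [-6] = -(1/6)s^4 + (1/6)s^3 + (2/3)s^2 - (2/3)s
L_2(s) = (s + 2)(s + 1)(s - 1)(s - 2) / [4] = (1/4)s^4 - (5/4)s^2 + 1
L_3(s) = (s + 2)(s + 1)s(s - 2) / [-6] = -(1/6)s^4 - (1/6)s^3 + (2/3)s^2 + (2/3)s
L_4(s) = (s + 2)(s + 1)s(s - 1) / [24] = (1/24)s^4 + (1/12)s^3 - (1/24)s^2 - (1/12)s
p(s) = (-11)·L_0 + (-2)·L_1 + 1·L_2 + 4·L_3 + 37·L_4
Only the coefficient of s^3 is needed; take it from each L_i and combine:
(-11)·(-1/12) + (-2)·(1/6) + 1·(0) + 4·(-1/6) + 37·(1/12) = 3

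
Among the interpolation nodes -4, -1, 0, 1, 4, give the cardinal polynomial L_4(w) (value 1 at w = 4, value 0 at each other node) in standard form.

L_4(w) = (w + 4)(w + 1)w(w - 1) / [(8)·(5)·(4)·(3)]
       = (w^4 + 4w^3 - w^2 - 4w) / (480)

L_4(w) = (1/480)w^4 + (1/120)w^3 - (1/480)w^2 - (1/120)w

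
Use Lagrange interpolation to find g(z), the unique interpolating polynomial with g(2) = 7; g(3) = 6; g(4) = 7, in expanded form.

g(z) = z^2 - 6z + 15

Build the Lagrange basis polynomials:
L_0(z) = (z - 3)(z - 4) / [2] = (1/2)z^2 - (7/2)z + 6
L_1(z) = (z - 2)(z - 4) / [-1] = -z^2 + 6z - 8
L_2(z) = (z - 2)(z - 3) / [2] = (1/2)z^2 - (5/2)z + 3
g(z) = 7·L_0 + 6·L_1 + 7·L_2
  7·L_0(z) = (7/2)z^2 - (49/2)z + 42
  6·L_1(z) = -6z^2 + 36z - 48
  7·L_2(z) = (7/2)z^2 - (35/2)z + 21
Adding term by term: z^2 - 6z + 15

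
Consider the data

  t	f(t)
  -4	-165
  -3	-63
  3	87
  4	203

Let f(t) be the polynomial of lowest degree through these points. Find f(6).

675

L_0(6) = (9)·(3)·(2)/[(-1)·(-7)·(-8)] = -27/28
L_1(6) = (10)·(3)·(2)/[(1)·(-6)·(-7)] = 10/7
L_2(6) = (10)·(9)·(2)/[(7)·(6)·(-1)] = -30/7
L_3(6) = (10)·(9)·(3)/[(8)·(7)·(1)] = 135/28
Sum: (-165)·(-27/28) + (-63)·(10/7) + 87·(-30/7) + 203·(135/28) = 675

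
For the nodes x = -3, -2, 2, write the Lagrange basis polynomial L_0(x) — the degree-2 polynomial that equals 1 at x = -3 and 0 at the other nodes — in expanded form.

L_0(x) = (1/5)x^2 - 4/5

L_0(x) = (x + 2)(x - 2) / [(-1)·(-5)]
       = (x^2 - 4) / (5)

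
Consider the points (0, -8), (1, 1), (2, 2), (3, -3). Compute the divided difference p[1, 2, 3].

-3

p[1,2] = (2 - 1) / (2 - 1) = 1
p[2,3] = (-3 - 2) / (3 - 2) = -5
p[1,2,3] = (-5 - 1) / (3 - 1) = -3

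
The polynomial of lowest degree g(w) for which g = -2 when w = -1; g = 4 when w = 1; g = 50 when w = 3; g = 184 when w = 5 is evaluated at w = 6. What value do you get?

299

Using Newton's divided-difference form:
g[-1,1] = (4 - (-2)) / (1 - (-1)) = 3
g[1,3] = (50 - 4) / (3 - 1) = 23
g[3,5] = (184 - 50) / (5 - 3) = 67
g[-1,1,3] = (23 - 3) / (3 - (-1)) = 5
g[1,3,5] = (67 - 23) / (5 - 1) = 11
g[-1,1,3,5] = (11 - 5) / (5 - (-1)) = 1
g(6) = -2 + 3·(7) + 5·(7)·(5) + 1·(7)·(5)·(3) = 299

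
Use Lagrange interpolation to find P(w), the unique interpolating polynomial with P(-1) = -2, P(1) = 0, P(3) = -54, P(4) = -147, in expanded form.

Build the Lagrange basis polynomials:
L_0(w) = (w - 1)(w - 3)(w - 4) / [-40] = -(1/40)w^3 + (1/5)w^2 - (19/40)w + 3/10
L_1(w) = (w + 1)(w - 3)(w - 4) / [12] = (1/12)w^3 - (1/2)w^2 + (5/12)w + 1
L_2(w) = (w + 1)(w - 1)(w - 4) / [-8] = -(1/8)w^3 + (1/2)w^2 + (1/8)w - 1/2
L_3(w) = (w + 1)(w - 1)(w - 3) / [15] = (1/15)w^3 - (1/5)w^2 - (1/15)w + 1/5
P(w) = (-2)·L_0 + 0·L_1 + (-54)·L_2 + (-147)·L_3
  (-2)·L_0(w) = (1/20)w^3 - (2/5)w^2 + (19/20)w - 3/5
  0·L_1(w) = 0
  (-54)·L_2(w) = (27/4)w^3 - 27w^2 - (27/4)w + 27
  (-147)·L_3(w) = -(49/5)w^3 + (147/5)w^2 + (49/5)w - 147/5
Adding term by term: -3w^3 + 2w^2 + 4w - 3

P(w) = -3w^3 + 2w^2 + 4w - 3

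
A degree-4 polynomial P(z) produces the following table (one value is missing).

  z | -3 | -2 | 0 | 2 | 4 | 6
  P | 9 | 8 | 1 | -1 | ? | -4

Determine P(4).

43/18

The 5 known values determine P uniquely (degree ≤ 4).
Evaluate each Lagrange basis at z = 4:
L_0(4) = (6)·(4)·(2)·(-2)/[(-1)·(-3)·(-5)·(-9)] = -32/45
L_1(4) = (7)·(4)·(2)·(-2)/[(1)·(-2)·(-4)·(-8)] = 7/4
L_2(4) = (7)·(6)·(2)·(-2)/[(3)·(2)·(-2)·(-6)] = -7/3
L_3(4) = (7)·(6)·(4)·(-2)/[(5)·(4)·(2)·(-4)] = 21/10
L_4(4) = (7)·(6)·(4)·(2)/[(9)·(8)·(6)·(4)] = 7/36
Sum: 9·(-32/45) + 8·(7/4) + 1·(-7/3) + (-1)·(21/10) + (-4)·(7/36) = 43/18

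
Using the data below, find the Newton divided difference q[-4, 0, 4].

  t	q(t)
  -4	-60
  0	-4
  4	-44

q[-4,0] = (-4 - (-60)) / (0 - (-4)) = 14
q[0,4] = (-44 - (-4)) / (4 - 0) = -10
q[-4,0,4] = (-10 - 14) / (4 - (-4)) = -3

-3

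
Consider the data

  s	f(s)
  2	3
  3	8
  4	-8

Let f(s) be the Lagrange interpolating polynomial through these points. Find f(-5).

-620

Evaluate each Lagrange basis at s = -5:
L_0(-5) = (-8)·(-9)/[(-1)·(-2)] = 36
L_1(-5) = (-7)·(-9)/[(1)·(-1)] = -63
L_2(-5) = (-7)·(-8)/[(2)·(1)] = 28
Sum: 3·(36) + 8·(-63) + (-8)·(28) = -620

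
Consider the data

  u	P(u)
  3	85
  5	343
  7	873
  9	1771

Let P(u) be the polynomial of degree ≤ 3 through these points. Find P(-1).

L_0(-1) = (-6)·(-8)·(-10)/[(-2)·(-4)·(-6)] = 10
L_1(-1) = (-4)·(-8)·(-10)/[(2)·(-2)·(-4)] = -20
L_2(-1) = (-4)·(-6)·(-10)/[(4)·(2)·(-2)] = 15
L_3(-1) = (-4)·(-6)·(-8)/[(6)·(4)·(2)] = -4
Sum: 85·(10) + 343·(-20) + 873·(15) + 1771·(-4) = 1

1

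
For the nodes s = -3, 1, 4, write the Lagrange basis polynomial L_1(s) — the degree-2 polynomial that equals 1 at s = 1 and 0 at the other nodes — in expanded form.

L_1(s) = (s + 3)(s - 4) / [(4)·(-3)]
       = (s^2 - s - 12) / (-12)

L_1(s) = -(1/12)s^2 + (1/12)s + 1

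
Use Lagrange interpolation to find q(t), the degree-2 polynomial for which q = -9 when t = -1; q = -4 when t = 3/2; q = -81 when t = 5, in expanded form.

Build the Lagrange basis polynomials:
L_0(t) = (t - 3/2)(t - 5) / [15] = (1/15)t^2 - (13/30)t + 1/2
L_1(t) = (t + 1)(t - 5) / [-35/4] = -(4/35)t^2 + (16/35)t + 4/7
L_2(t) = (t + 1)(t - 3/2) / [21] = (1/21)t^2 - (1/42)t - 1/14
q(t) = (-9)·L_0 + (-4)·L_1 + (-81)·L_2
  (-9)·L_0(t) = -(3/5)t^2 + (39/10)t - 9/2
  (-4)·L_1(t) = (16/35)t^2 - (64/35)t - 16/7
  (-81)·L_2(t) = -(27/7)t^2 + (27/14)t + 81/14
Adding term by term: -4t^2 + 4t - 1

q(t) = -4t^2 + 4t - 1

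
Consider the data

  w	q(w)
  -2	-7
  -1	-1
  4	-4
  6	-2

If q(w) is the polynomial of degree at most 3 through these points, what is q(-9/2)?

-5629/128

L_0(-9/2) = (-7/2)·(-17/2)·(-21/2)/[(-1)·(-6)·(-8)] = 833/128
L_1(-9/2) = (-5/2)·(-17/2)·(-21/2)/[(1)·(-5)·(-7)] = -51/8
L_2(-9/2) = (-5/2)·(-7/2)·(-21/2)/[(6)·(5)·(-2)] = 49/32
L_3(-9/2) = (-5/2)·(-7/2)·(-17/2)/[(8)·(7)·(2)] = -85/128
Sum: (-7)·(833/128) + (-1)·(-51/8) + (-4)·(49/32) + (-2)·(-85/128) = -5629/128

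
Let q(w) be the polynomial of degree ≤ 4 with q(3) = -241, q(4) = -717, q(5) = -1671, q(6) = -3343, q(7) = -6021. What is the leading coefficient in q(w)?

The leading coefficient equals the top divided difference q[3,4,5,6,7].
q[3,4] = (-717 - (-241)) / (4 - 3) = -476
q[4,5] = (-1671 - (-717)) / (5 - 4) = -954
q[5,6] = (-3343 - (-1671)) / (6 - 5) = -1672
q[6,7] = (-6021 - (-3343)) / (7 - 6) = -2678
q[3,4,5] = (-954 - (-476)) / (5 - 3) = -239
q[4,5,6] = (-1672 - (-954)) / (6 - 4) = -359
q[5,6,7] = (-2678 - (-1672)) / (7 - 5) = -503
q[3,4,5,6] = (-359 - (-239)) / (6 - 3) = -40
q[4,5,6,7] = (-503 - (-359)) / (7 - 4) = -48
q[3,4,5,6,7] = (-48 - (-40)) / (7 - 3) = -2

-2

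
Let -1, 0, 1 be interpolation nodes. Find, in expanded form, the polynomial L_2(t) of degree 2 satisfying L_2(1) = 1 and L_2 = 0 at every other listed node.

L_2(t) = (1/2)t^2 + (1/2)t

L_2(t) = (t + 1)t / [(2)·(1)]
       = (t^2 + t) / (2)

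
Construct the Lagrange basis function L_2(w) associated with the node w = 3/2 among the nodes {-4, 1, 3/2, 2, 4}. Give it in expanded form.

L_2(w) = (16/55)w^4 - (48/55)w^3 - (224/55)w^2 + (768/55)w - 512/55

L_2(w) = (w + 4)(w - 1)(w - 2)(w - 4) / [(11/2)·(1/2)·(-1/2)·(-5/2)]
       = (w^4 - 3w^3 - 14w^2 + 48w - 32) / (55/16)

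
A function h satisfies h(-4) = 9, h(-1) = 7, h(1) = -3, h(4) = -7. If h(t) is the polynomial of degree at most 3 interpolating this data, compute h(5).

-3/5

Using Newton's divided-difference form:
h[-4,-1] = (7 - 9) / (-1 - (-4)) = -2/3
h[-1,1] = (-3 - 7) / (1 - (-1)) = -5
h[1,4] = (-7 - (-3)) / (4 - 1) = -4/3
h[-4,-1,1] = (-5 - (-2/3)) / (1 - (-4)) = -13/15
h[-1,1,4] = (-4/3 - (-5)) / (4 - (-1)) = 11/15
h[-4,-1,1,4] = (11/15 - (-13/15)) / (4 - (-4)) = 1/5
h(5) = 9 + (-2/3)·(9) + (-13/15)·(9)·(6) + (1/5)·(9)·(6)·(4) = -3/5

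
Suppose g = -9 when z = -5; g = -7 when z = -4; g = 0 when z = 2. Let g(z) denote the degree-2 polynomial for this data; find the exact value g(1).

-4/7

Using Newton's divided-difference form:
g[-5,-4] = (-7 - (-9)) / (-4 - (-5)) = 2
g[-4,2] = (0 - (-7)) / (2 - (-4)) = 7/6
g[-5,-4,2] = (7/6 - 2) / (2 - (-5)) = -5/42
g(1) = -9 + 2·(6) + (-5/42)·(6)·(5) = -4/7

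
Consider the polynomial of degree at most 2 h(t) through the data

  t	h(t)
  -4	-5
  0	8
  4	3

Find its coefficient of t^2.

The leading coefficient equals the top divided difference h[-4,0,4].
h[-4,0] = (8 - (-5)) / (0 - (-4)) = 13/4
h[0,4] = (3 - 8) / (4 - 0) = -5/4
h[-4,0,4] = (-5/4 - 13/4) / (4 - (-4)) = -9/16

-9/16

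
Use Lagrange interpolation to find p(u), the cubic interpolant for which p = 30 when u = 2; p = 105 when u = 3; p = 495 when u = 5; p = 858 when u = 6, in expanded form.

p(u) = 4u^3 - u

Build the Lagrange basis polynomials:
L_0(u) = (u - 3)(u - 5)(u - 6) / [-12] = -(1/12)u^3 + (7/6)u^2 - (21/4)u + 15/2
L_1(u) = (u - 2)(u - 5)(u - 6) / [6] = (1/6)u^3 - (13/6)u^2 + (26/3)u - 10
L_2(u) = (u - 2)(u - 3)(u - 6) / [-6] = -(1/6)u^3 + (11/6)u^2 - 6u + 6
L_3(u) = (u - 2)(u - 3)(u - 5) / [12] = (1/12)u^3 - (5/6)u^2 + (31/12)u - 5/2
p(u) = 30·L_0 + 105·L_1 + 495·L_2 + 858·L_3
  30·L_0(u) = -(5/2)u^3 + 35u^2 - (315/2)u + 225
  105·L_1(u) = (35/2)u^3 - (455/2)u^2 + 910u - 1050
  495·L_2(u) = -(165/2)u^3 + (1815/2)u^2 - 2970u + 2970
  858·L_3(u) = (143/2)u^3 - 715u^2 + (4433/2)u - 2145
Adding term by term: 4u^3 - u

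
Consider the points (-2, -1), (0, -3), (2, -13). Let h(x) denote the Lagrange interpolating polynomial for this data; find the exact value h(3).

Evaluate each Lagrange basis at x = 3:
L_0(3) = (3)·(1)/[(-2)·(-4)] = 3/8
L_1(3) = (5)·(1)/[(2)·(-2)] = -5/4
L_2(3) = (5)·(3)/[(4)·(2)] = 15/8
Sum: (-1)·(3/8) + (-3)·(-5/4) + (-13)·(15/8) = -21

-21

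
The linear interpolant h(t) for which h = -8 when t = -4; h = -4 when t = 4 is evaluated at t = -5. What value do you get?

-17/2

Evaluate each Lagrange basis at t = -5:
L_0(-5) = (-9)/[(-8)] = 9/8
L_1(-5) = (-1)/[(8)] = -1/8
Sum: (-8)·(9/8) + (-4)·(-1/8) = -17/2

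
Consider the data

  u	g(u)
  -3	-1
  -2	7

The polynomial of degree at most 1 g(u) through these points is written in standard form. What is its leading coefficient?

L_0(u) = (u + 2) / [-1] = -u - 2
L_1(u) = (u + 3) / [1] = u + 3
g(u) = (-1)·L_0 + 7·L_1
Only the coefficient of u is needed; take it from each L_i and combine:
(-1)·(-1) + 7·(1) = 8

8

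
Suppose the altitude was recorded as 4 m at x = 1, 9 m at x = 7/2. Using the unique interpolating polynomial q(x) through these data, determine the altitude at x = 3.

L_0(3) = (-1/2)/[(-5/2)] = 1/5
L_1(3) = (2)/[(5/2)] = 4/5
Sum: 4·(1/5) + 9·(4/5) = 8

8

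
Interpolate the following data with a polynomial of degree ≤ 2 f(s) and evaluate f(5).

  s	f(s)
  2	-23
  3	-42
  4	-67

-98

Using Newton's divided-difference form:
f[2,3] = (-42 - (-23)) / (3 - 2) = -19
f[3,4] = (-67 - (-42)) / (4 - 3) = -25
f[2,3,4] = (-25 - (-19)) / (4 - 2) = -3
f(5) = -23 + (-19)·(3) + (-3)·(3)·(2) = -98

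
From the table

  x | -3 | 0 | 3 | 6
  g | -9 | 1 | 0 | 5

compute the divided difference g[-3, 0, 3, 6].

g[-3,0] = (1 - (-9)) / (0 - (-3)) = 10/3
g[0,3] = (0 - 1) / (3 - 0) = -1/3
g[3,6] = (5 - 0) / (6 - 3) = 5/3
g[-3,0,3] = (-1/3 - 10/3) / (3 - (-3)) = -11/18
g[0,3,6] = (5/3 - (-1/3)) / (6 - 0) = 1/3
g[-3,0,3,6] = (1/3 - (-11/18)) / (6 - (-3)) = 17/162

17/162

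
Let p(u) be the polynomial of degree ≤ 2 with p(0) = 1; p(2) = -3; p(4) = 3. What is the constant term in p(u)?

1

Build the Lagrange basis polynomials:
L_0(u) = (u - 2)(u - 4) / [8] = (1/8)u^2 - (3/4)u + 1
L_1(u) = u(u - 4) / [-4] = -(1/4)u^2 + u
L_2(u) = u(u - 2) / [8] = (1/8)u^2 - (1/4)u
p(u) = 1·L_0 + (-3)·L_1 + 3·L_2
Only the constant term is needed; take it from each L_i and combine:
1·(1) + (-3)·(0) + 3·(0) = 1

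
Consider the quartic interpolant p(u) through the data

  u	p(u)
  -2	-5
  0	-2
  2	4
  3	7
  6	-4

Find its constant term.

Build the Lagrange basis polynomials:
L_0(u) = u(u - 2)(u - 3)(u - 6) / [320] = (1/320)u^4 - (11/320)u^3 + (9/80)u^2 - (9/80)u
L_1(u) = (u + 2)(u - 2)(u - 3)(u - 6) / [-72] = -(1/72)u^4 + (1/8)u^3 - (7/36)u^2 - (1/2)u + 1
L_2(u) = (u + 2)u(u - 3)(u - 6) / [32] = (1/32)u^4 - (7/32)u^3 + (9/8)u
L_3(u) = (u + 2)u(u - 2)(u - 6) / [-45] = -(1/45)u^4 + (2/15)u^3 + (4/45)u^2 - (8/15)u
L_4(u) = (u + 2)u(u - 2)(u - 3) / [576] = (1/576)u^4 - (1/192)u^3 - (1/144)u^2 + (1/48)u
p(u) = (-5)·L_0 + (-2)·L_1 + 4·L_2 + 7·L_3 + (-4)·L_4
Only the constant term is needed; take it from each L_i and combine:
(-5)·(0) + (-2)·(1) + 4·(0) + 7·(0) + (-4)·(0) = -2

-2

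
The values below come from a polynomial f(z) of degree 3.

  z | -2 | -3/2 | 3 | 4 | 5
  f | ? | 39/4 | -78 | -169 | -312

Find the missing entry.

The 4 known values determine f uniquely (degree ≤ 3).
L_0(-2) = (-5)·(-6)·(-7)/[(-9/2)·(-11/2)·(-13/2)] = 560/429
L_1(-2) = (-1/2)·(-6)·(-7)/[(9/2)·(-1)·(-2)] = -7/3
L_2(-2) = (-1/2)·(-5)·(-7)/[(11/2)·(1)·(-1)] = 35/11
L_3(-2) = (-1/2)·(-5)·(-6)/[(13/2)·(2)·(1)] = -15/13
Sum: 39/4·(560/429) + (-78)·(-7/3) + (-169)·(35/11) + (-312)·(-15/13) = 17

17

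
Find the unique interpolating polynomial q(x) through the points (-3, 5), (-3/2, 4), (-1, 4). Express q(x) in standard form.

L_0(x) = (x + 3/2)(x + 1) / [3] = (1/3)x^2 + (5/6)x + 1/2
L_1(x) = (x + 3)(x + 1) / [-3/4] = -(4/3)x^2 - (16/3)x - 4
L_2(x) = (x + 3)(x + 3/2) / [1] = x^2 + (9/2)x + 9/2
q(x) = 5·L_0 + 4·L_1 + 4·L_2
  5·L_0(x) = (5/3)x^2 + (25/6)x + 5/2
  4·L_1(x) = -(16/3)x^2 - (64/3)x - 16
  4·L_2(x) = 4x^2 + 18x + 18
Adding term by term: (1/3)x^2 + (5/6)x + 9/2

q(x) = (1/3)x^2 + (5/6)x + 9/2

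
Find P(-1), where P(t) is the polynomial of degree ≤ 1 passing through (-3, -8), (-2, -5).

Evaluate each Lagrange basis at t = -1:
L_0(-1) = (1)/[(-1)] = -1
L_1(-1) = (2)/[(1)] = 2
Sum: (-8)·(-1) + (-5)·(2) = -2

-2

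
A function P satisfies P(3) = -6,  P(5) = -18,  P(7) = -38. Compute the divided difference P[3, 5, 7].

-1

P[3,5] = (-18 - (-6)) / (5 - 3) = -6
P[5,7] = (-38 - (-18)) / (7 - 5) = -10
P[3,5,7] = (-10 - (-6)) / (7 - 3) = -1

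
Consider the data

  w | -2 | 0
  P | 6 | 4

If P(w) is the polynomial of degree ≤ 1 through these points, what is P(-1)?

5

Evaluate each Lagrange basis at w = -1:
L_0(-1) = (-1)/[(-2)] = 1/2
L_1(-1) = (1)/[(2)] = 1/2
Sum: 6·(1/2) + 4·(1/2) = 5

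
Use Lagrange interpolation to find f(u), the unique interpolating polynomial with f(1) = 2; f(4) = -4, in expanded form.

L_0(u) = (u - 4) / [-3] = -(1/3)u + 4/3
L_1(u) = (u - 1) / [3] = (1/3)u - 1/3
f(u) = 2·L_0 + (-4)·L_1
  2·L_0(u) = -(2/3)u + 8/3
  (-4)·L_1(u) = -(4/3)u + 4/3
Adding term by term: -2u + 4

f(u) = -2u + 4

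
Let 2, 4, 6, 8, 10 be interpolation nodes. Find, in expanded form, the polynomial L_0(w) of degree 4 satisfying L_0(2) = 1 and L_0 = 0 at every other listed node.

L_0(w) = (w - 4)(w - 6)(w - 8)(w - 10) / [(-2)·(-4)·(-6)·(-8)]
       = (w^4 - 28w^3 + 284w^2 - 1232w + 1920) / (384)

L_0(w) = (1/384)w^4 - (7/96)w^3 + (71/96)w^2 - (77/24)w + 5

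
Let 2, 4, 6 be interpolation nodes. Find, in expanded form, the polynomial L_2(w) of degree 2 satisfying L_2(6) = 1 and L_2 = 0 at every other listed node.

L_2(w) = (1/8)w^2 - (3/4)w + 1

L_2(w) = (w - 2)(w - 4) / [(4)·(2)]
       = (w^2 - 6w + 8) / (8)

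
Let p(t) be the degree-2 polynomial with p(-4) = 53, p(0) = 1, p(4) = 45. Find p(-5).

81

Using Newton's divided-difference form:
p[-4,0] = (1 - 53) / (0 - (-4)) = -13
p[0,4] = (45 - 1) / (4 - 0) = 11
p[-4,0,4] = (11 - (-13)) / (4 - (-4)) = 3
p(-5) = 53 + (-13)·(-1) + 3·(-1)·(-5) = 81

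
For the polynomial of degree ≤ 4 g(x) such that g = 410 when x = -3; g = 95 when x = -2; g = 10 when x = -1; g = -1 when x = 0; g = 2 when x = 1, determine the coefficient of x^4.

Build the Lagrange basis polynomials:
L_0(x) = (x + 2)(x + 1)x(x - 1) / [24] = (1/24)x^4 + (1/12)x^3 - (1/24)x^2 - (1/12)x
L_1(x) = (x + 3)(x + 1)x(x - 1) / [-6] = -(1/6)x^4 - (1/2)x^3 + (1/6)x^2 + (1/2)x
L_2(x) = (x + 3)(x + 2)x(x - 1) / [4] = (1/4)x^4 + x^3 + (1/4)x^2 - (3/2)x
L_3(x) = (x + 3)(x + 2)(x + 1)(x - 1) / [-6] = -(1/6)x^4 - (5/6)x^3 - (5/6)x^2 + (5/6)x + 1
L_4(x) = (x + 3)(x + 2)(x + 1)x / [24] = (1/24)x^4 + (1/4)x^3 + (11/24)x^2 + (1/4)x
g(x) = 410·L_0 + 95·L_1 + 10·L_2 + (-1)·L_3 + 2·L_4
Only the coefficient of x^4 is needed; take it from each L_i and combine:
410·(1/24) + 95·(-1/6) + 10·(1/4) + (-1)·(-1/6) + 2·(1/24) = 4

4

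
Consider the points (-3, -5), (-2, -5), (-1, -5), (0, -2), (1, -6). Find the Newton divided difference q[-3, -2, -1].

0

q[-3,-2] = (-5 - (-5)) / (-2 - (-3)) = 0
q[-2,-1] = (-5 - (-5)) / (-1 - (-2)) = 0
q[-3,-2,-1] = (0 - 0) / (-1 - (-3)) = 0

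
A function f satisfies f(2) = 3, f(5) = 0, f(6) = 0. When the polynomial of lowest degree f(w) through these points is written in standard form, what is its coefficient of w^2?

The leading coefficient equals the top divided difference f[2,5,6].
f[2,5] = (0 - 3) / (5 - 2) = -1
f[5,6] = (0 - 0) / (6 - 5) = 0
f[2,5,6] = (0 - (-1)) / (6 - 2) = 1/4

1/4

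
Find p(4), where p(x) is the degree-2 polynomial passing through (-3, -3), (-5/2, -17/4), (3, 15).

L_0(4) = (13/2)·(1)/[(-1/2)·(-6)] = 13/6
L_1(4) = (7)·(1)/[(1/2)·(-11/2)] = -28/11
L_2(4) = (7)·(13/2)/[(6)·(11/2)] = 91/66
Sum: (-3)·(13/6) + (-17/4)·(-28/11) + 15·(91/66) = 25

25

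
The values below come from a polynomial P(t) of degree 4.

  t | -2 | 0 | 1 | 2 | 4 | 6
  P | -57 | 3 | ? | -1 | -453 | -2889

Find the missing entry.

The 5 known values determine P uniquely (degree ≤ 4).
L_0(1) = (1)·(-1)·(-3)·(-5)/[(-2)·(-4)·(-6)·(-8)] = -5/128
L_1(1) = (3)·(-1)·(-3)·(-5)/[(2)·(-2)·(-4)·(-6)] = 15/32
L_2(1) = (3)·(1)·(-3)·(-5)/[(4)·(2)·(-2)·(-4)] = 45/64
L_3(1) = (3)·(1)·(-1)·(-5)/[(6)·(4)·(2)·(-2)] = -5/32
L_4(1) = (3)·(1)·(-1)·(-3)/[(8)·(6)·(4)·(2)] = 3/128
Sum: (-57)·(-5/128) + 3·(15/32) + (-1)·(45/64) + (-453)·(-5/32) + (-2889)·(3/128) = 6

6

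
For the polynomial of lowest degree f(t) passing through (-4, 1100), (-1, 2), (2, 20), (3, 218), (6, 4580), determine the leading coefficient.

4

Build the Lagrange basis polynomials:
L_0(t) = (t + 1)(t - 2)(t - 3)(t - 6) / [1260] = (1/1260)t^4 - (1/126)t^3 + (5/252)t^2 - 1/35
L_1(t) = (t + 4)(t - 2)(t - 3)(t - 6) / [-252] = -(1/252)t^4 + (1/36)t^3 + (2/63)t^2 - (3/7)t + 4/7
L_2(t) = (t + 4)(t + 1)(t - 3)(t - 6) / [72] = (1/72)t^4 - (1/18)t^3 - (23/72)t^2 + (3/4)t + 1
L_3(t) = (t + 4)(t + 1)(t - 2)(t - 6) / [-84] = -(1/84)t^4 + (1/28)t^3 + (2/7)t^2 - (1/3)t - 4/7
L_4(t) = (t + 4)(t + 1)(t - 2)(t - 3) / [840] = (1/840)t^4 - (1/56)t^2 + (1/84)t + 1/35
f(t) = 1100·L_0 + 2·L_1 + 20·L_2 + 218·L_3 + 4580·L_4
Only the coefficient of t^4 is needed; take it from each L_i and combine:
1100·(1/1260) + 2·(-1/252) + 20·(1/72) + 218·(-1/84) + 4580·(1/840) = 4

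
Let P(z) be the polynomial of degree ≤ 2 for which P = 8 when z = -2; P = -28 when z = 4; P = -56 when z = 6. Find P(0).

Using Newton's divided-difference form:
P[-2,4] = (-28 - 8) / (4 - (-2)) = -6
P[4,6] = (-56 - (-28)) / (6 - 4) = -14
P[-2,4,6] = (-14 - (-6)) / (6 - (-2)) = -1
P(0) = 8 + (-6)·(2) + (-1)·(2)·(-4) = 4

4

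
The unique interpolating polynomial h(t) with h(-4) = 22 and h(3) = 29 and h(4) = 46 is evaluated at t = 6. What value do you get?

92

Evaluate each Lagrange basis at t = 6:
L_0(6) = (3)·(2)/[(-7)·(-8)] = 3/28
L_1(6) = (10)·(2)/[(7)·(-1)] = -20/7
L_2(6) = (10)·(3)/[(8)·(1)] = 15/4
Sum: 22·(3/28) + 29·(-20/7) + 46·(15/4) = 92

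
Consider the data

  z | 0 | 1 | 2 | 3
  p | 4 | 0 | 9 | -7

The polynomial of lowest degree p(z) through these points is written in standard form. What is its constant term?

Build the Lagrange basis polynomials:
L_0(z) = (z - 1)(z - 2)(z - 3) / [-6] = -(1/6)z^3 + z^2 - (11/6)z + 1
L_1(z) = z(z - 2)(z - 3) / [2] = (1/2)z^3 - (5/2)z^2 + 3z
L_2(z) = z(z - 1)(z - 3) / [-2] = -(1/2)z^3 + 2z^2 - (3/2)z
L_3(z) = z(z - 1)(z - 2) / [6] = (1/6)z^3 - (1/2)z^2 + (1/3)z
p(z) = 4·L_0 + 0·L_1 + 9·L_2 + (-7)·L_3
Only the constant term is needed; take it from each L_i and combine:
4·(1) + 0·(0) + 9·(0) + (-7)·(0) = 4

4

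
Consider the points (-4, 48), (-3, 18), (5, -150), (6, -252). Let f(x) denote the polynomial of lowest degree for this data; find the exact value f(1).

Evaluate each Lagrange basis at x = 1:
L_0(1) = (4)·(-4)·(-5)/[(-1)·(-9)·(-10)] = -8/9
L_1(1) = (5)·(-4)·(-5)/[(1)·(-8)·(-9)] = 25/18
L_2(1) = (5)·(4)·(-5)/[(9)·(8)·(-1)] = 25/18
L_3(1) = (5)·(4)·(-4)/[(10)·(9)·(1)] = -8/9
Sum: 48·(-8/9) + 18·(25/18) + (-150)·(25/18) + (-252)·(-8/9) = -2

-2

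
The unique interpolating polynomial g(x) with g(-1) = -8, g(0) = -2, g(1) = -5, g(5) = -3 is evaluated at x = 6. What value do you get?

27

L_0(6) = (6)·(5)·(1)/[(-1)·(-2)·(-6)] = -5/2
L_1(6) = (7)·(5)·(1)/[(1)·(-1)·(-5)] = 7
L_2(6) = (7)·(6)·(1)/[(2)·(1)·(-4)] = -21/4
L_3(6) = (7)·(6)·(5)/[(6)·(5)·(4)] = 7/4
Sum: (-8)·(-5/2) + (-2)·(7) + (-5)·(-21/4) + (-3)·(7/4) = 27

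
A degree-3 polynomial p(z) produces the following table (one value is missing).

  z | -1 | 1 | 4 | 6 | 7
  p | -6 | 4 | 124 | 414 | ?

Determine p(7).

658

The 4 known values determine p uniquely (degree ≤ 3).
L_0(7) = (6)·(3)·(1)/[(-2)·(-5)·(-7)] = -9/35
L_1(7) = (8)·(3)·(1)/[(2)·(-3)·(-5)] = 4/5
L_2(7) = (8)·(6)·(1)/[(5)·(3)·(-2)] = -8/5
L_3(7) = (8)·(6)·(3)/[(7)·(5)·(2)] = 72/35
Sum: (-6)·(-9/35) + 4·(4/5) + 124·(-8/5) + 414·(72/35) = 658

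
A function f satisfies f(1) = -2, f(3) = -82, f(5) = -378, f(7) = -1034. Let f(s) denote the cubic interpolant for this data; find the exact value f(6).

-652

L_0(6) = (3)·(1)·(-1)/[(-2)·(-4)·(-6)] = 1/16
L_1(6) = (5)·(1)·(-1)/[(2)·(-2)·(-4)] = -5/16
L_2(6) = (5)·(3)·(-1)/[(4)·(2)·(-2)] = 15/16
L_3(6) = (5)·(3)·(1)/[(6)·(4)·(2)] = 5/16
Sum: (-2)·(1/16) + (-82)·(-5/16) + (-378)·(15/16) + (-1034)·(5/16) = -652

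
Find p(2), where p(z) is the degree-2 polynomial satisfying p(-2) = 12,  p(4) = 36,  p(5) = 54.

12

Evaluate each Lagrange basis at z = 2:
L_0(2) = (-2)·(-3)/[(-6)·(-7)] = 1/7
L_1(2) = (4)·(-3)/[(6)·(-1)] = 2
L_2(2) = (4)·(-2)/[(7)·(1)] = -8/7
Sum: 12·(1/7) + 36·(2) + 54·(-8/7) = 12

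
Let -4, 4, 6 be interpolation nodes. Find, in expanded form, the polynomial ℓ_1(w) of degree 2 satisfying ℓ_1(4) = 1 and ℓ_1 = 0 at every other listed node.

ℓ_1(w) = -(1/16)w^2 + (1/8)w + 3/2

ℓ_1(w) = (w + 4)(w - 6) / [(8)·(-2)]
       = (w^2 - 2w - 24) / (-16)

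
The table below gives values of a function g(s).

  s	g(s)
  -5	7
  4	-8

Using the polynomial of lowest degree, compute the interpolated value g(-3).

L_0(-3) = (-7)/[(-9)] = 7/9
L_1(-3) = (2)/[(9)] = 2/9
Sum: 7·(7/9) + (-8)·(2/9) = 11/3

11/3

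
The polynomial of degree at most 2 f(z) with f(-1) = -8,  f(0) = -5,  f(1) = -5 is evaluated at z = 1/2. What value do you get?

Using Newton's divided-difference form:
f[-1,0] = (-5 - (-8)) / (0 - (-1)) = 3
f[0,1] = (-5 - (-5)) / (1 - 0) = 0
f[-1,0,1] = (0 - 3) / (1 - (-1)) = -3/2
f(1/2) = -8 + 3·(3/2) + (-3/2)·(3/2)·(1/2) = -37/8

-37/8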